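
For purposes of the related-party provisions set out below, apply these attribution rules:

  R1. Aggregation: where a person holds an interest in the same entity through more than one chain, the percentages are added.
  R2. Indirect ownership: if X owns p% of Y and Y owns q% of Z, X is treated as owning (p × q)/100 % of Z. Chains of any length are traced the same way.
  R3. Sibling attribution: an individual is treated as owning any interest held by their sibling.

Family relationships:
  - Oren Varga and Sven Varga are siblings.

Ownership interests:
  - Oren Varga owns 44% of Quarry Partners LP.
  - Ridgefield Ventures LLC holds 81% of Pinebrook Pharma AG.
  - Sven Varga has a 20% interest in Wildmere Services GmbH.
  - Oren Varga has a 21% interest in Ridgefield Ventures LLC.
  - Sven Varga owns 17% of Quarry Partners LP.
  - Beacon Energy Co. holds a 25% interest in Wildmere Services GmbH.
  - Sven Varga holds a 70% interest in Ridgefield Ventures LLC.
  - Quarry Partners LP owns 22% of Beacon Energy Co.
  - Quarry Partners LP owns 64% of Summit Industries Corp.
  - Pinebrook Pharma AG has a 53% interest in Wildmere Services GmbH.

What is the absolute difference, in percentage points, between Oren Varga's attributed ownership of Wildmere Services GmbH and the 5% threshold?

By sibling attribution (R3), Oren Varga is treated as also owning Sven Varga's interest in Ridgefield Ventures LLC, giving 21% + 70% = 91%.
By sibling attribution (R3), Oren Varga is treated as also owning Sven Varga's interest in Quarry Partners LP, giving 44% + 17% = 61%.
By sibling attribution (R3), Oren Varga is treated as owning Sven Varga's 20% interest in Wildmere Services GmbH.
Chain via Ridgefield Ventures LLC → Pinebrook Pharma AG (R2): 91% × 81% × 53% = 39.0663% of Wildmere Services GmbH.
Chain via Quarry Partners LP → Beacon Energy Co. (R2): 61% × 22% × 25% = 3.355% of Wildmere Services GmbH.
Direct interest in Wildmere Services GmbH: 20%.
Aggregating (R1): 39.0663% + 3.355% + 20% = 62.4213%.
62.4213% exceeds the 5% threshold by 57.4213 percentage points.

57.4213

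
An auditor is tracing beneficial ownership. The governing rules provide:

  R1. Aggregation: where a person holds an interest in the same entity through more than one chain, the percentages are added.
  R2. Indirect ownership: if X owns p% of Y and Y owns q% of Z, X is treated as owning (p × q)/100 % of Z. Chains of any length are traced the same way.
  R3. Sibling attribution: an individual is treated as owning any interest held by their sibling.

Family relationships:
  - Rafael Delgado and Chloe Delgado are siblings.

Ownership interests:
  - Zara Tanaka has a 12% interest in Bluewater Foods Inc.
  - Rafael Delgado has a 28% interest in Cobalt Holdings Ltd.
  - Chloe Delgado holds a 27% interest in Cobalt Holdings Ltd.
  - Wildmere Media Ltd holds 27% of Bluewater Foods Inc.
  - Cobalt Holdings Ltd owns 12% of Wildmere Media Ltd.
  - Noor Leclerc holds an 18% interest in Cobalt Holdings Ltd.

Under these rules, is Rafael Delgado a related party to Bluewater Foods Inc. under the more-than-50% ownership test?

No

By sibling attribution (R3), Rafael Delgado is treated as also owning Chloe Delgado's interest in Cobalt Holdings Ltd, giving 28% + 27% = 55%.
Chain via Cobalt Holdings Ltd → Wildmere Media Ltd (R2): 55% × 12% × 27% = 1.782% of Bluewater Foods Inc.
1.782% does not exceed the 50% threshold, so Rafael is not a related party to Bluewater Foods Inc.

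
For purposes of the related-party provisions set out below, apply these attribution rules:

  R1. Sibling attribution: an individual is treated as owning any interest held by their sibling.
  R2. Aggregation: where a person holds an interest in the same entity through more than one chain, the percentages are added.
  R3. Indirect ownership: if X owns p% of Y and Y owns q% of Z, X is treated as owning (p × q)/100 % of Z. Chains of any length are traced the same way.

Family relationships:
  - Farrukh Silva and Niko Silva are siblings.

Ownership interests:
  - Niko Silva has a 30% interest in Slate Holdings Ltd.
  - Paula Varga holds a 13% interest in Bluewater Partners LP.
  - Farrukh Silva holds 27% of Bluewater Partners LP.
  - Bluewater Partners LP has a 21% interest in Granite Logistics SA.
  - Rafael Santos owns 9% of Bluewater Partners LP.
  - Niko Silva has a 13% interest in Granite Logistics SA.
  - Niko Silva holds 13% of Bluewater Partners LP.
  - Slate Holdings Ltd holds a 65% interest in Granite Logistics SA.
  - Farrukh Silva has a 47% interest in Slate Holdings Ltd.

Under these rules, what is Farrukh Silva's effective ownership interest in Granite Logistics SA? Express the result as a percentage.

71.45%

By sibling attribution (R1), Farrukh Silva is treated as also owning Niko Silva's interest in Bluewater Partners LP, giving 27% + 13% = 40%.
By sibling attribution (R1), Farrukh Silva is treated as also owning Niko Silva's interest in Slate Holdings Ltd, giving 47% + 30% = 77%.
By sibling attribution (R1), Farrukh Silva is treated as owning Niko Silva's 13% interest in Granite Logistics SA.
Chain via Bluewater Partners LP (R3): 40% × 21% = 8.4% of Granite Logistics SA.
Chain via Slate Holdings Ltd (R3): 77% × 65% = 50.05% of Granite Logistics SA.
Direct interest in Granite Logistics SA: 13%.
Aggregating (R2): 8.4% + 50.05% + 13% = 71.45%.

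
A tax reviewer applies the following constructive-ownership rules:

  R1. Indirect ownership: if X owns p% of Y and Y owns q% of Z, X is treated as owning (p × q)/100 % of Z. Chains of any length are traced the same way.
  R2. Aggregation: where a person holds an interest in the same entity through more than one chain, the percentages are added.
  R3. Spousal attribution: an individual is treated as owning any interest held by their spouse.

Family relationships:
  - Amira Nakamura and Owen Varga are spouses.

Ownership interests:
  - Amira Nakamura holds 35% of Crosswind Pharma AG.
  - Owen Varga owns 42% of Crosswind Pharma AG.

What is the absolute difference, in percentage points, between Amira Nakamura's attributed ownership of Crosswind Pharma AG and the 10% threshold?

By spousal attribution (R3), Amira Nakamura is treated as also owning Owen Varga's interest in Crosswind Pharma AG, giving 35% + 42% = 77%.
Direct interest in Crosswind Pharma AG: 77%.
77% exceeds the 10% threshold by 67 percentage points.

67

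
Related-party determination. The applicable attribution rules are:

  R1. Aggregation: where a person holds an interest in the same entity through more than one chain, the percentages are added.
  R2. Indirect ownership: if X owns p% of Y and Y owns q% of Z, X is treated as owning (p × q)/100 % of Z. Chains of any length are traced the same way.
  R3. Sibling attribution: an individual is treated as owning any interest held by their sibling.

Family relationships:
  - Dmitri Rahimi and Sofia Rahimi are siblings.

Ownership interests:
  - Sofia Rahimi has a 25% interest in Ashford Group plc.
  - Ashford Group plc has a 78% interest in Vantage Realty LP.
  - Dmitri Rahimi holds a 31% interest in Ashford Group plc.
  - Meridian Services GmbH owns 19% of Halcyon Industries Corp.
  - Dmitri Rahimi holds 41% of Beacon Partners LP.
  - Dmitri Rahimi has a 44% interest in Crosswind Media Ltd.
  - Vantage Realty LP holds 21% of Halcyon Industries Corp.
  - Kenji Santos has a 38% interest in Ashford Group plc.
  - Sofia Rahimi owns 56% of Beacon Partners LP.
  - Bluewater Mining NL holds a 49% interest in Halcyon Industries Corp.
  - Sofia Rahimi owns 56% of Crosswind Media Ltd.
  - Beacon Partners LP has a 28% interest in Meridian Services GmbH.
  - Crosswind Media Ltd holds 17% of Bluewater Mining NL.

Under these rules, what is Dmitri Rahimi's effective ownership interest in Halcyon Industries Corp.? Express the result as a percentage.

22.6632%

By sibling attribution (R3), Dmitri Rahimi is treated as also owning Sofia Rahimi's interest in Crosswind Media Ltd, giving 44% + 56% = 100%.
By sibling attribution (R3), Dmitri Rahimi is treated as also owning Sofia Rahimi's interest in Ashford Group plc, giving 31% + 25% = 56%.
By sibling attribution (R3), Dmitri Rahimi is treated as also owning Sofia Rahimi's interest in Beacon Partners LP, giving 41% + 56% = 97%.
Chain via Crosswind Media Ltd → Bluewater Mining NL (R2): 100% × 17% × 49% = 8.33% of Halcyon Industries Corp.
Chain via Ashford Group plc → Vantage Realty LP (R2): 56% × 78% × 21% = 9.1728% of Halcyon Industries Corp.
Chain via Beacon Partners LP → Meridian Services GmbH (R2): 97% × 28% × 19% = 5.1604% of Halcyon Industries Corp.
Aggregating (R1): 8.33% + 9.1728% + 5.1604% = 22.6632%.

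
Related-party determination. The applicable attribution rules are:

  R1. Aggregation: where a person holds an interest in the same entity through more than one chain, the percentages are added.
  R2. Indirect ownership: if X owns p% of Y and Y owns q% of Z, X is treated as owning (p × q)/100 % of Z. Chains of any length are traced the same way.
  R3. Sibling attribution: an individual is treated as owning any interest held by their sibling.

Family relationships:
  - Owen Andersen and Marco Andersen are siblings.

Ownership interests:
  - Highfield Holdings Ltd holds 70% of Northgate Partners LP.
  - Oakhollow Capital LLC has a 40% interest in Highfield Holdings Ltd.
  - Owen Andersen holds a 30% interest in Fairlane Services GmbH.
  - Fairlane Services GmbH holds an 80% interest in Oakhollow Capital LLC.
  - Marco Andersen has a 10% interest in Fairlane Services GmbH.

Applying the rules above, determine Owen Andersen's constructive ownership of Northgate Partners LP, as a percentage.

8.96%

By sibling attribution (R3), Owen Andersen is treated as also owning Marco Andersen's interest in Fairlane Services GmbH, giving 30% + 10% = 40%.
Chain via Fairlane Services GmbH → Oakhollow Capital LLC → Highfield Holdings Ltd (R2): 40% × 80% × 40% × 70% = 8.96% of Northgate Partners LP.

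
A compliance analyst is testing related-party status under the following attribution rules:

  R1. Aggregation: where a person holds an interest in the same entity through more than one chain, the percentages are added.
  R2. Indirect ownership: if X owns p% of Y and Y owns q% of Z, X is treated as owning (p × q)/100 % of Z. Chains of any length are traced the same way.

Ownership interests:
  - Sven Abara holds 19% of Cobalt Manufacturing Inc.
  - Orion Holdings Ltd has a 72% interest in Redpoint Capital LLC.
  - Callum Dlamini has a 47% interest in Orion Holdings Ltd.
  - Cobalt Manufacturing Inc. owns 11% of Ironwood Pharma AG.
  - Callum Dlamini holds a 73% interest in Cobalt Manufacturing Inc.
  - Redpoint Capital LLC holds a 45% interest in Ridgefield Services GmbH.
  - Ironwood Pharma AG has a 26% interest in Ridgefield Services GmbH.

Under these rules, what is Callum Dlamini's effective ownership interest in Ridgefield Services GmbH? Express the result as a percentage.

17.3158%

Chain via Cobalt Manufacturing Inc. → Ironwood Pharma AG (R2): 73% × 11% × 26% = 2.0878% of Ridgefield Services GmbH.
Chain via Orion Holdings Ltd → Redpoint Capital LLC (R2): 47% × 72% × 45% = 15.228% of Ridgefield Services GmbH.
Aggregating (R1): 2.0878% + 15.228% = 17.3158%.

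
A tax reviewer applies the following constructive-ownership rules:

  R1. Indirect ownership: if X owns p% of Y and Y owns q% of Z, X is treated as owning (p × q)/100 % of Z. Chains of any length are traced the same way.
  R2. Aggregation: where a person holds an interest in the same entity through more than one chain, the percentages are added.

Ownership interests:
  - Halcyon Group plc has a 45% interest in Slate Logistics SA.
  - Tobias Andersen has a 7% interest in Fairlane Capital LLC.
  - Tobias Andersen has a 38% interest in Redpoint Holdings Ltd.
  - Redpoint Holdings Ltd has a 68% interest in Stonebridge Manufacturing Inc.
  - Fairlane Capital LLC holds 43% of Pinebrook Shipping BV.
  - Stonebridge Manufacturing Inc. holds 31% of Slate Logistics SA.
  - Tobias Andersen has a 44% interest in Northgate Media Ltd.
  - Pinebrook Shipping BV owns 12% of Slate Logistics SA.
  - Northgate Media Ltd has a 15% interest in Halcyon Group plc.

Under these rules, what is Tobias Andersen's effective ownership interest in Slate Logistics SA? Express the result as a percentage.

Chain via Fairlane Capital LLC → Pinebrook Shipping BV (R1): 7% × 43% × 12% = 0.3612% of Slate Logistics SA.
Chain via Redpoint Holdings Ltd → Stonebridge Manufacturing Inc. (R1): 38% × 68% × 31% = 8.0104% of Slate Logistics SA.
Chain via Northgate Media Ltd → Halcyon Group plc (R1): 44% × 15% × 45% = 2.97% of Slate Logistics SA.
Aggregating (R2): 0.3612% + 8.0104% + 2.97% = 11.3416%.

11.3416%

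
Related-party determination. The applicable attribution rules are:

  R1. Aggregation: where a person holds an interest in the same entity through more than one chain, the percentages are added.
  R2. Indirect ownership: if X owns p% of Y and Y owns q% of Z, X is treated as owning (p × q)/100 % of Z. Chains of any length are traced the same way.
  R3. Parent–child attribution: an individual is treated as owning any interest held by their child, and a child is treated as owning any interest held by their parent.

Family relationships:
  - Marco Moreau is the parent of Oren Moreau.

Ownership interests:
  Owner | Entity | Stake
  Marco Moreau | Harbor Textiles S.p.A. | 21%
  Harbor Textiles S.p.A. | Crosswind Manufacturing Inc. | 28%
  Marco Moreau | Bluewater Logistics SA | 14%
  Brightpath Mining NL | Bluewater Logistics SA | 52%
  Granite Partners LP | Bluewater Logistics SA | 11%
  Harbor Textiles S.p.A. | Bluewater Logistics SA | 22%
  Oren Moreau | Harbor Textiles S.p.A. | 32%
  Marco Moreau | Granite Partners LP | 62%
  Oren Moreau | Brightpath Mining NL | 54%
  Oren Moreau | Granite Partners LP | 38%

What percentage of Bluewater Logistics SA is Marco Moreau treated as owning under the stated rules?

64.74%

By parent–child attribution (R3), Marco Moreau is treated as also owning Oren Moreau's interest in Harbor Textiles S.p.A, giving 21% + 32% = 53%.
By parent–child attribution (R3), Marco Moreau is treated as also owning Oren Moreau's interest in Granite Partners LP, giving 62% + 38% = 100%.
By parent–child attribution (R3), Marco Moreau is treated as owning Oren Moreau's 54% interest in Brightpath Mining NL.
Chain via Harbor Textiles S.p.A. (R2): 53% × 22% = 11.66% of Bluewater Logistics SA.
Chain via Granite Partners LP (R2): 100% × 11% = 11% of Bluewater Logistics SA.
Direct interest in Bluewater Logistics SA: 14%.
Chain via Brightpath Mining NL (R2): 54% × 52% = 28.08% of Bluewater Logistics SA.
Aggregating (R1): 11.66% + 11% + 14% + 28.08% = 64.74%.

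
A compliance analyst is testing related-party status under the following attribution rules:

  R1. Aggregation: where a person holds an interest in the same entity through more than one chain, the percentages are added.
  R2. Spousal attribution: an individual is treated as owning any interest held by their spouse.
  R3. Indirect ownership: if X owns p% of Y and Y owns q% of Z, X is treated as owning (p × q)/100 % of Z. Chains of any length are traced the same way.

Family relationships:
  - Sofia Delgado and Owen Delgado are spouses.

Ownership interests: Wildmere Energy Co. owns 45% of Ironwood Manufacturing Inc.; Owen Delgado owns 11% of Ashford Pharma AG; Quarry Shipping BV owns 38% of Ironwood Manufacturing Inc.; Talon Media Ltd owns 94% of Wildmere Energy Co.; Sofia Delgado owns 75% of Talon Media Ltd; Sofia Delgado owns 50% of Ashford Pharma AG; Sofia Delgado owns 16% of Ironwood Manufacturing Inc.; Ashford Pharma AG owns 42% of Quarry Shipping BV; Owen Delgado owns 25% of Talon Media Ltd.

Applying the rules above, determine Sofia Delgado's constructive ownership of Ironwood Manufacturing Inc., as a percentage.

68.0356%

By spousal attribution (R2), Sofia Delgado is treated as also owning Owen Delgado's interest in Talon Media Ltd, giving 75% + 25% = 100%.
By spousal attribution (R2), Sofia Delgado is treated as also owning Owen Delgado's interest in Ashford Pharma AG, giving 50% + 11% = 61%.
Chain via Talon Media Ltd → Wildmere Energy Co. (R3): 100% × 94% × 45% = 42.3% of Ironwood Manufacturing Inc.
Chain via Ashford Pharma AG → Quarry Shipping BV (R3): 61% × 42% × 38% = 9.7356% of Ironwood Manufacturing Inc.
Direct interest in Ironwood Manufacturing Inc: 16%.
Aggregating (R1): 42.3% + 9.7356% + 16% = 68.0356%.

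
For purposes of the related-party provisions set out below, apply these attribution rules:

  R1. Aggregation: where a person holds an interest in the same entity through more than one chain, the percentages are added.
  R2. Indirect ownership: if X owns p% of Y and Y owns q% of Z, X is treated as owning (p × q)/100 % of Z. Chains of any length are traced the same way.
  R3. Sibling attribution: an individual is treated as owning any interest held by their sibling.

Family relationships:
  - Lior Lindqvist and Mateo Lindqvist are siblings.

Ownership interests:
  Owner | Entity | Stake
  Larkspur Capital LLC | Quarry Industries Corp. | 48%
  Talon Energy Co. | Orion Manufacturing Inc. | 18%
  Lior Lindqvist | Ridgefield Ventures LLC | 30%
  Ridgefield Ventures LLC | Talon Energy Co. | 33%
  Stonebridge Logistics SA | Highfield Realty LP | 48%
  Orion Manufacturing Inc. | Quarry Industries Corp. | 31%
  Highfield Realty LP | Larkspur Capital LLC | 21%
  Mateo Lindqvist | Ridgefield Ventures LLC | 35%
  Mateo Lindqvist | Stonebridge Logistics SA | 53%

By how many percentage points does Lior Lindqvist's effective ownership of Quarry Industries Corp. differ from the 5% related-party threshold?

By sibling attribution (R3), Lior Lindqvist is treated as also owning Mateo Lindqvist's interest in Ridgefield Ventures LLC, giving 30% + 35% = 65%.
By sibling attribution (R3), Lior Lindqvist is treated as owning Mateo Lindqvist's 53% interest in Stonebridge Logistics SA.
Chain via Ridgefield Ventures LLC → Talon Energy Co. → Orion Manufacturing Inc. (R2): 65% × 33% × 18% × 31% = 1.19691% of Quarry Industries Corp.
Chain via Stonebridge Logistics SA → Highfield Realty LP → Larkspur Capital LLC (R2): 53% × 48% × 21% × 48% = 2.564352% of Quarry Industries Corp.
Aggregating (R1): 1.19691% + 2.564352% = 3.761262%.
3.761262% falls short of the 5% threshold by 1.238738 percentage points.

1.238738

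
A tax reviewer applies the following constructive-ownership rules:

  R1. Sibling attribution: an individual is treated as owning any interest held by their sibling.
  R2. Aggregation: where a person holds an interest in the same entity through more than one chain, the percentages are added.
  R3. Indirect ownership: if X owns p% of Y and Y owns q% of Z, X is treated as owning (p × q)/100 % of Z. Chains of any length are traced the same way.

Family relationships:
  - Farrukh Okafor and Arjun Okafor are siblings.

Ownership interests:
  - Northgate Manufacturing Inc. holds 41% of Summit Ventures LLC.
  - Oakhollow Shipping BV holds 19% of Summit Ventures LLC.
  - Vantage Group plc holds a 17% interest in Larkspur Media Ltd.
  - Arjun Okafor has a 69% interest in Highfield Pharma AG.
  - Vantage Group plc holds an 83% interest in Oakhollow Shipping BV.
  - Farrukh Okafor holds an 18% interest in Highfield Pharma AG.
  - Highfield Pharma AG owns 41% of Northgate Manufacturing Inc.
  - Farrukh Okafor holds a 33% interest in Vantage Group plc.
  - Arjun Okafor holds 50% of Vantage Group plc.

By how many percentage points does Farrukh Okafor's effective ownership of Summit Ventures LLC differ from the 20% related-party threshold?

7.7138

By sibling attribution (R1), Farrukh Okafor is treated as also owning Arjun Okafor's interest in Vantage Group plc, giving 33% + 50% = 83%.
By sibling attribution (R1), Farrukh Okafor is treated as also owning Arjun Okafor's interest in Highfield Pharma AG, giving 18% + 69% = 87%.
Chain via Vantage Group plc → Oakhollow Shipping BV (R3): 83% × 83% × 19% = 13.0891% of Summit Ventures LLC.
Chain via Highfield Pharma AG → Northgate Manufacturing Inc. (R3): 87% × 41% × 41% = 14.6247% of Summit Ventures LLC.
Aggregating (R2): 13.0891% + 14.6247% = 27.7138%.
27.7138% exceeds the 20% threshold by 7.7138 percentage points.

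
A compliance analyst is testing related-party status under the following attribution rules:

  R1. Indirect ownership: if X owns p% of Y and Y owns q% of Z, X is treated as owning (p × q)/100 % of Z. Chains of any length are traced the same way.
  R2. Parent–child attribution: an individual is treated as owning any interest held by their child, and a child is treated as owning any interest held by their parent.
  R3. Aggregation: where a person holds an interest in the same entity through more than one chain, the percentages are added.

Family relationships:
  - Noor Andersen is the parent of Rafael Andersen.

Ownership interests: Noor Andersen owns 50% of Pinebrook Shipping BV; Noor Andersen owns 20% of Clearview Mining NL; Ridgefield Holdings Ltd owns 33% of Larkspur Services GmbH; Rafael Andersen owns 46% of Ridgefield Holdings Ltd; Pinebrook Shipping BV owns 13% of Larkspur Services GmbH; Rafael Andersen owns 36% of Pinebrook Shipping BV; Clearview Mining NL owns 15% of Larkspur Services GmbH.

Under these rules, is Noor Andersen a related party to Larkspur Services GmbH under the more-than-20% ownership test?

By parent–child attribution (R2), Noor Andersen is treated as also owning Rafael Andersen's interest in Pinebrook Shipping BV, giving 50% + 36% = 86%.
By parent–child attribution (R2), Noor Andersen is treated as owning Rafael Andersen's 46% interest in Ridgefield Holdings Ltd.
Chain via Pinebrook Shipping BV (R1): 86% × 13% = 11.18% of Larkspur Services GmbH.
Chain via Clearview Mining NL (R1): 20% × 15% = 3% of Larkspur Services GmbH.
Chain via Ridgefield Holdings Ltd (R1): 46% × 33% = 15.18% of Larkspur Services GmbH.
Aggregating (R3): 11.18% + 3% + 15.18% = 29.36%.
29.36% exceeds the 20% threshold, so Noor is a related party to Larkspur Services GmbH.

Yes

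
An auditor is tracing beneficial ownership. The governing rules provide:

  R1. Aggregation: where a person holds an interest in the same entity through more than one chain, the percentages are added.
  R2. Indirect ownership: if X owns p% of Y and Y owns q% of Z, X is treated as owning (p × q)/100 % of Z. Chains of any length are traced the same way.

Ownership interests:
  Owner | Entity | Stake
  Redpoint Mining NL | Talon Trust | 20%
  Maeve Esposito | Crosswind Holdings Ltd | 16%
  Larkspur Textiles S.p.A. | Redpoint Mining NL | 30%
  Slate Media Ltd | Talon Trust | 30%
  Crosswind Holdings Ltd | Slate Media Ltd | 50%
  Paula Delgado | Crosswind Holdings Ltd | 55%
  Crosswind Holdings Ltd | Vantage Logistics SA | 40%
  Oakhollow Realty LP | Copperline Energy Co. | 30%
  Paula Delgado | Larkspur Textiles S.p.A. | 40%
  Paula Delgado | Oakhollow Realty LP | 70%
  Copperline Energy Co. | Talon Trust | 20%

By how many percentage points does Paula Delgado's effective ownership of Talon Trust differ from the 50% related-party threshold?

35.15

Chain via Crosswind Holdings Ltd → Slate Media Ltd (R2): 55% × 50% × 30% = 8.25% of Talon Trust.
Chain via Oakhollow Realty LP → Copperline Energy Co. (R2): 70% × 30% × 20% = 4.2% of Talon Trust.
Chain via Larkspur Textiles S.p.A. → Redpoint Mining NL (R2): 40% × 30% × 20% = 2.4% of Talon Trust.
Aggregating (R1): 8.25% + 4.2% + 2.4% = 14.85%.
14.85% falls short of the 50% threshold by 35.15 percentage points.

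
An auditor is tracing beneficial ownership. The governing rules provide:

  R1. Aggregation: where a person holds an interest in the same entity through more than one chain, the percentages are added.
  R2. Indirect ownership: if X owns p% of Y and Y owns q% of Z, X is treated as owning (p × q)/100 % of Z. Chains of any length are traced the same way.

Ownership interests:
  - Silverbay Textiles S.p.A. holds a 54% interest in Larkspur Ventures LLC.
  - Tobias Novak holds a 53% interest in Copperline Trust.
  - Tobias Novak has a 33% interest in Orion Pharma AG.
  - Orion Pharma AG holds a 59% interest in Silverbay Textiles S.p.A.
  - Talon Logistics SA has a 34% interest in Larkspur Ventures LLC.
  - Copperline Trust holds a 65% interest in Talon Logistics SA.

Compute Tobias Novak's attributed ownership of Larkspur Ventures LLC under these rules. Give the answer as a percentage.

22.2268%

Chain via Orion Pharma AG → Silverbay Textiles S.p.A. (R2): 33% × 59% × 54% = 10.5138% of Larkspur Ventures LLC.
Chain via Copperline Trust → Talon Logistics SA (R2): 53% × 65% × 34% = 11.713% of Larkspur Ventures LLC.
Aggregating (R1): 10.5138% + 11.713% = 22.2268%.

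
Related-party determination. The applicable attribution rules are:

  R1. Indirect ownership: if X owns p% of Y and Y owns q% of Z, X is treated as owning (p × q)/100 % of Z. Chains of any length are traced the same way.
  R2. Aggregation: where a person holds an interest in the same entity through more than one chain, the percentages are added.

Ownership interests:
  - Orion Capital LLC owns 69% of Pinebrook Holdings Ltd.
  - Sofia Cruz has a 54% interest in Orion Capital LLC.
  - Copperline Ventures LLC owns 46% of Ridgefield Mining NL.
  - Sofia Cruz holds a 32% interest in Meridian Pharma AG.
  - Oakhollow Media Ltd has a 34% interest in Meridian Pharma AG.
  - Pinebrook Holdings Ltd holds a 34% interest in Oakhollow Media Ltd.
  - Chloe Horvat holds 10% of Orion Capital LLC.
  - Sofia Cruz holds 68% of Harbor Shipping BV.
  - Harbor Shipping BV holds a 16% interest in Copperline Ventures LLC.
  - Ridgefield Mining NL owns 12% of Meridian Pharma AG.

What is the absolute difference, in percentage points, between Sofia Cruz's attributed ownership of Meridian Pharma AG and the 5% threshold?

Chain via Orion Capital LLC → Pinebrook Holdings Ltd → Oakhollow Media Ltd (R1): 54% × 69% × 34% × 34% = 4.307256% of Meridian Pharma AG.
Chain via Harbor Shipping BV → Copperline Ventures LLC → Ridgefield Mining NL (R1): 68% × 16% × 46% × 12% = 0.600576% of Meridian Pharma AG.
Direct interest in Meridian Pharma AG: 32%.
Aggregating (R2): 4.307256% + 0.600576% + 32% = 36.907832%.
36.907832% exceeds the 5% threshold by 31.907832 percentage points.

31.907832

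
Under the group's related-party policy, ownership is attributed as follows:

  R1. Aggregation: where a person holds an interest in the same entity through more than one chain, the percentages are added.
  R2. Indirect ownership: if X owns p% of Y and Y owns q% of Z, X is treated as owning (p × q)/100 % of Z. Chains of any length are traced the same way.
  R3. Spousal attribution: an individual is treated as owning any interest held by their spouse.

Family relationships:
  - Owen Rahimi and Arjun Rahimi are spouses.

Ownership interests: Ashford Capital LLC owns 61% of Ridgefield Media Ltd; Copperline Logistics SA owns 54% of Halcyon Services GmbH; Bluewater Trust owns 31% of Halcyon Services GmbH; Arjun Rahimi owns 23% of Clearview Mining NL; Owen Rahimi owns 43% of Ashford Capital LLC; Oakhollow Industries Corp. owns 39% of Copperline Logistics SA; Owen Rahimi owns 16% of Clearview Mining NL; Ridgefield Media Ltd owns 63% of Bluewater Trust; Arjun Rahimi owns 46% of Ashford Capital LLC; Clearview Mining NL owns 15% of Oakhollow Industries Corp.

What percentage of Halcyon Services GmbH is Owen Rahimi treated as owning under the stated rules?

11.834847%

By spousal attribution (R3), Owen Rahimi is treated as also owning Arjun Rahimi's interest in Clearview Mining NL, giving 16% + 23% = 39%.
By spousal attribution (R3), Owen Rahimi is treated as also owning Arjun Rahimi's interest in Ashford Capital LLC, giving 43% + 46% = 89%.
Chain via Clearview Mining NL → Oakhollow Industries Corp. → Copperline Logistics SA (R2): 39% × 15% × 39% × 54% = 1.23201% of Halcyon Services GmbH.
Chain via Ashford Capital LLC → Ridgefield Media Ltd → Bluewater Trust (R2): 89% × 61% × 63% × 31% = 10.602837% of Halcyon Services GmbH.
Aggregating (R1): 1.23201% + 10.602837% = 11.834847%.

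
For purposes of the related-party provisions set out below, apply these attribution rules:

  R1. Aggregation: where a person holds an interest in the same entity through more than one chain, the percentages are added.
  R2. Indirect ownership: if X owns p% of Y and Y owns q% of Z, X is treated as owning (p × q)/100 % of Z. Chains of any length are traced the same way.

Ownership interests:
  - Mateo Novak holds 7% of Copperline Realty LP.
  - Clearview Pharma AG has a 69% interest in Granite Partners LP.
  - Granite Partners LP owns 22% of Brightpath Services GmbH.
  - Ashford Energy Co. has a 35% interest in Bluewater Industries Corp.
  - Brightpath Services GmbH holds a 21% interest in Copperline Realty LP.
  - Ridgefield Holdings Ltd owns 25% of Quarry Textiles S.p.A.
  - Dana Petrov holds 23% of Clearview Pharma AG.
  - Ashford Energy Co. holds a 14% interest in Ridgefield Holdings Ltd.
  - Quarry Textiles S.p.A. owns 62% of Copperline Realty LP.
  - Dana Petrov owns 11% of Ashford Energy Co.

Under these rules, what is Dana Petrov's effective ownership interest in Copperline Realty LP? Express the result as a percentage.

Chain via Clearview Pharma AG → Granite Partners LP → Brightpath Services GmbH (R2): 23% × 69% × 22% × 21% = 0.733194% of Copperline Realty LP.
Chain via Ashford Energy Co. → Ridgefield Holdings Ltd → Quarry Textiles S.p.A. (R2): 11% × 14% × 25% × 62% = 0.2387% of Copperline Realty LP.
Aggregating (R1): 0.733194% + 0.2387% = 0.971894%.

0.971894%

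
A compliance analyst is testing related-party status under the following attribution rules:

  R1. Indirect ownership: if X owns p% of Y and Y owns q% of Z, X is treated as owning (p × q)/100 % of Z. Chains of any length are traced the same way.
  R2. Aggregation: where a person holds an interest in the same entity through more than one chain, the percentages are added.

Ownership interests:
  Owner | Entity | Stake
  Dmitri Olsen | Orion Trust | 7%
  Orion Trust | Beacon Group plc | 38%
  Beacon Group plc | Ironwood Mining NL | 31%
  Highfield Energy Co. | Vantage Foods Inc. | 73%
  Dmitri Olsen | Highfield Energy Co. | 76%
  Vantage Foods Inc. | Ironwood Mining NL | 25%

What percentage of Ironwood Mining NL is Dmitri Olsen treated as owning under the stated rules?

Chain via Highfield Energy Co. → Vantage Foods Inc. (R1): 76% × 73% × 25% = 13.87% of Ironwood Mining NL.
Chain via Orion Trust → Beacon Group plc (R1): 7% × 38% × 31% = 0.8246% of Ironwood Mining NL.
Aggregating (R2): 13.87% + 0.8246% = 14.6946%.

14.6946%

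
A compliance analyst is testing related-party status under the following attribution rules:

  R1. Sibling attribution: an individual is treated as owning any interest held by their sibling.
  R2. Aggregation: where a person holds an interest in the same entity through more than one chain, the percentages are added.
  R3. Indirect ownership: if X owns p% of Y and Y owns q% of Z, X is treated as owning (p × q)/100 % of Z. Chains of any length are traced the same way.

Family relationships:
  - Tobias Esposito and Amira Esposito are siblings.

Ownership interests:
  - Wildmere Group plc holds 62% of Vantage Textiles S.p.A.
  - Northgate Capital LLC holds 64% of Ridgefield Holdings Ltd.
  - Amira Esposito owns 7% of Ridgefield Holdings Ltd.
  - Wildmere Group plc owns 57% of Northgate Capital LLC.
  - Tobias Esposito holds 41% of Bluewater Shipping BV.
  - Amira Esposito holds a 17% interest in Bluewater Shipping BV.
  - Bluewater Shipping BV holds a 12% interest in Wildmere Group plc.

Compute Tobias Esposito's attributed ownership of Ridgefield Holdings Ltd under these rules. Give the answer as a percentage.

By sibling attribution (R1), Tobias Esposito is treated as also owning Amira Esposito's interest in Bluewater Shipping BV, giving 41% + 17% = 58%.
By sibling attribution (R1), Tobias Esposito is treated as owning Amira Esposito's 7% interest in Ridgefield Holdings Ltd.
Chain via Bluewater Shipping BV → Wildmere Group plc → Northgate Capital LLC (R3): 58% × 12% × 57% × 64% = 2.539008% of Ridgefield Holdings Ltd.
Direct interest in Ridgefield Holdings Ltd: 7%.
Aggregating (R2): 2.539008% + 7% = 9.539008%.

9.539008%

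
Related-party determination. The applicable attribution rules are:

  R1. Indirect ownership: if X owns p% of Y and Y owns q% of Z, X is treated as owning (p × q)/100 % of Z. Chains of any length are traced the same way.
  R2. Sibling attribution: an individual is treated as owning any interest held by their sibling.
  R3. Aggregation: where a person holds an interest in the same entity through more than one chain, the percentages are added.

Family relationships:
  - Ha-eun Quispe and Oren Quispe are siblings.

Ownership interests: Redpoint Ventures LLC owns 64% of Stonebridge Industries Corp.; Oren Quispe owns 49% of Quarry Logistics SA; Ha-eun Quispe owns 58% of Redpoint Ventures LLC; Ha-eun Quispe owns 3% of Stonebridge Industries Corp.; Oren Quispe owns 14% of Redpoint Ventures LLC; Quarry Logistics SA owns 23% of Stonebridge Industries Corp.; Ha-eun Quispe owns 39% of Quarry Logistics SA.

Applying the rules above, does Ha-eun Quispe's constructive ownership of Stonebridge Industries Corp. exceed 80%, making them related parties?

No

By sibling attribution (R2), Ha-eun Quispe is treated as also owning Oren Quispe's interest in Quarry Logistics SA, giving 39% + 49% = 88%.
By sibling attribution (R2), Ha-eun Quispe is treated as also owning Oren Quispe's interest in Redpoint Ventures LLC, giving 58% + 14% = 72%.
Chain via Quarry Logistics SA (R1): 88% × 23% = 20.24% of Stonebridge Industries Corp.
Chain via Redpoint Ventures LLC (R1): 72% × 64% = 46.08% of Stonebridge Industries Corp.
Direct interest in Stonebridge Industries Corp: 3%.
Aggregating (R3): 20.24% + 46.08% + 3% = 69.32%.
69.32% does not exceed the 80% threshold, so Ha-eun is not a related party to Stonebridge Industries Corp.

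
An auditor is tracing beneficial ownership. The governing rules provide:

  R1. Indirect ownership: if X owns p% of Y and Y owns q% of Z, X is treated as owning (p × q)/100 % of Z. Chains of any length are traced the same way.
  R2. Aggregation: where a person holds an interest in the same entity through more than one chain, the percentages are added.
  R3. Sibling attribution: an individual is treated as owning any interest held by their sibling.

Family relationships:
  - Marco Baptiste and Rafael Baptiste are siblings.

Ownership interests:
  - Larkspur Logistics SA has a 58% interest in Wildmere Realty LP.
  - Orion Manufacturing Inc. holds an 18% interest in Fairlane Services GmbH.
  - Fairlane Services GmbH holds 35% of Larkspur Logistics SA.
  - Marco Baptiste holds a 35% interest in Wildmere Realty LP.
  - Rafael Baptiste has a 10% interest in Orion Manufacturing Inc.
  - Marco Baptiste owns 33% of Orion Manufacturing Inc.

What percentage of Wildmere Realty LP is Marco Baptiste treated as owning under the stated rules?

By sibling attribution (R3), Marco Baptiste is treated as also owning Rafael Baptiste's interest in Orion Manufacturing Inc, giving 33% + 10% = 43%.
Chain via Orion Manufacturing Inc. → Fairlane Services GmbH → Larkspur Logistics SA (R1): 43% × 18% × 35% × 58% = 1.57122% of Wildmere Realty LP.
Direct interest in Wildmere Realty LP: 35%.
Aggregating (R2): 1.57122% + 35% = 36.57122%.

36.57122%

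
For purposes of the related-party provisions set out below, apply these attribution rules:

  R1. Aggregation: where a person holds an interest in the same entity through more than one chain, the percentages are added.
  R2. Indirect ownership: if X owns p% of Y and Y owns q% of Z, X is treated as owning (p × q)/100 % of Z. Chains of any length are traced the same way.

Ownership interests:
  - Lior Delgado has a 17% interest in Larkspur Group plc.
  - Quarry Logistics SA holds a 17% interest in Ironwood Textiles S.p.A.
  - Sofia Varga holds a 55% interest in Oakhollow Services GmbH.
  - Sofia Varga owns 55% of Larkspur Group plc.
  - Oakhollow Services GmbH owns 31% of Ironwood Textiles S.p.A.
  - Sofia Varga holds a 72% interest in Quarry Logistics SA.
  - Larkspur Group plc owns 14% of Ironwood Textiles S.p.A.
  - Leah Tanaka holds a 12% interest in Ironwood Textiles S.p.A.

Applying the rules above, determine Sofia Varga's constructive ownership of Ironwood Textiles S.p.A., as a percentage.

Chain via Quarry Logistics SA (R2): 72% × 17% = 12.24% of Ironwood Textiles S.p.A.
Chain via Larkspur Group plc (R2): 55% × 14% = 7.7% of Ironwood Textiles S.p.A.
Chain via Oakhollow Services GmbH (R2): 55% × 31% = 17.05% of Ironwood Textiles S.p.A.
Aggregating (R1): 12.24% + 7.7% + 17.05% = 36.99%.

36.99%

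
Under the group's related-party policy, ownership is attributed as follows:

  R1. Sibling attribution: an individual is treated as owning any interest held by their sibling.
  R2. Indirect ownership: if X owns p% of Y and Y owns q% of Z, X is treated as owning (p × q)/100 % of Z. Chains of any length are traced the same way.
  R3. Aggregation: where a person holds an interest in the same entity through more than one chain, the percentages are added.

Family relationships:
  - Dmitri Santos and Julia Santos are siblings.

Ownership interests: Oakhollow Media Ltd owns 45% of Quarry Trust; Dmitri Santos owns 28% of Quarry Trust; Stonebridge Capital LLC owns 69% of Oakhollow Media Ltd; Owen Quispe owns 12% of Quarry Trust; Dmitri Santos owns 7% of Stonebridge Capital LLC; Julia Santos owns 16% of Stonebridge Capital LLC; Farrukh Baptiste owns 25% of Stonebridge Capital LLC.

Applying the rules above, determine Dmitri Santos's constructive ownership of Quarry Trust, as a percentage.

35.1415%

By sibling attribution (R1), Dmitri Santos is treated as also owning Julia Santos's interest in Stonebridge Capital LLC, giving 7% + 16% = 23%.
Chain via Stonebridge Capital LLC → Oakhollow Media Ltd (R2): 23% × 69% × 45% = 7.1415% of Quarry Trust.
Direct interest in Quarry Trust: 28%.
Aggregating (R3): 7.1415% + 28% = 35.1415%.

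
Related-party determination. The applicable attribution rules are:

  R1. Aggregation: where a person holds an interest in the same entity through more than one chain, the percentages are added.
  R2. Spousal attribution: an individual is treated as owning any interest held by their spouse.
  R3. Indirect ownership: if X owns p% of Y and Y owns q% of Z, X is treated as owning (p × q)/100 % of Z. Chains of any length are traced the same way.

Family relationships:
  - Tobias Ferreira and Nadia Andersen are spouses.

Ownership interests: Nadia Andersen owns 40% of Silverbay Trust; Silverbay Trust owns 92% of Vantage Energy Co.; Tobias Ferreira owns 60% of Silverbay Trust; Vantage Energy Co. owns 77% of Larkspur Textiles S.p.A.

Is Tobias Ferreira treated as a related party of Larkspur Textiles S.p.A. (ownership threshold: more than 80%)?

By spousal attribution (R2), Tobias Ferreira is treated as also owning Nadia Andersen's interest in Silverbay Trust, giving 60% + 40% = 100%.
Chain via Silverbay Trust → Vantage Energy Co. (R3): 100% × 92% × 77% = 70.84% of Larkspur Textiles S.p.A.
70.84% does not exceed the 80% threshold, so Tobias is not a related party to Larkspur Textiles S.p.A.

No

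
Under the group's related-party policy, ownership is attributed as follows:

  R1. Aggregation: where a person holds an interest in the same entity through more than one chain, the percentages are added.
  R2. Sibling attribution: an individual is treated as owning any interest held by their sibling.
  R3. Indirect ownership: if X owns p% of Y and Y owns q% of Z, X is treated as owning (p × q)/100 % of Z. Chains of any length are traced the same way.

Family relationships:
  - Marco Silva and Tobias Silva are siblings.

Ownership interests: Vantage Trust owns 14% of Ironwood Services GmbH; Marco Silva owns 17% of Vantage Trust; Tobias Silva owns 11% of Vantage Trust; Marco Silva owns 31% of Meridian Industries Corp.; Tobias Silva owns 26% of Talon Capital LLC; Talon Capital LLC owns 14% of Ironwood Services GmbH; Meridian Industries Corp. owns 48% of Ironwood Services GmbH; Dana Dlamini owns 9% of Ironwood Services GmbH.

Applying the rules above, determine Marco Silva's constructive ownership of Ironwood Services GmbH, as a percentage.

22.44%

By sibling attribution (R2), Marco Silva is treated as also owning Tobias Silva's interest in Vantage Trust, giving 17% + 11% = 28%.
By sibling attribution (R2), Marco Silva is treated as owning Tobias Silva's 26% interest in Talon Capital LLC.
Chain via Meridian Industries Corp. (R3): 31% × 48% = 14.88% of Ironwood Services GmbH.
Chain via Vantage Trust (R3): 28% × 14% = 3.92% of Ironwood Services GmbH.
Chain via Talon Capital LLC (R3): 26% × 14% = 3.64% of Ironwood Services GmbH.
Aggregating (R1): 14.88% + 3.92% + 3.64% = 22.44%.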